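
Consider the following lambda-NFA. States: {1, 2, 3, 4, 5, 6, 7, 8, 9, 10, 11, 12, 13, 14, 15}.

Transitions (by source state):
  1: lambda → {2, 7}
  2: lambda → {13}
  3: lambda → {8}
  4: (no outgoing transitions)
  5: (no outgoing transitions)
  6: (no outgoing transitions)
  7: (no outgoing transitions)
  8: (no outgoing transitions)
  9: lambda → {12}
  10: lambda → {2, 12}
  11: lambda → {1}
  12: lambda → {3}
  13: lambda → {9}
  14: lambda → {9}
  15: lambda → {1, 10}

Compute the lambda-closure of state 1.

Start with {1}.
From 1 via lambda: add 2, 7.
From 2 via lambda: add 13.
From 13 via lambda: add 9.
From 9 via lambda: add 12.
From 12 via lambda: add 3.
From 3 via lambda: add 8.
No new states can be added; the closed set is {1, 2, 3, 7, 8, 9, 12, 13}.

{1, 2, 3, 7, 8, 9, 12, 13}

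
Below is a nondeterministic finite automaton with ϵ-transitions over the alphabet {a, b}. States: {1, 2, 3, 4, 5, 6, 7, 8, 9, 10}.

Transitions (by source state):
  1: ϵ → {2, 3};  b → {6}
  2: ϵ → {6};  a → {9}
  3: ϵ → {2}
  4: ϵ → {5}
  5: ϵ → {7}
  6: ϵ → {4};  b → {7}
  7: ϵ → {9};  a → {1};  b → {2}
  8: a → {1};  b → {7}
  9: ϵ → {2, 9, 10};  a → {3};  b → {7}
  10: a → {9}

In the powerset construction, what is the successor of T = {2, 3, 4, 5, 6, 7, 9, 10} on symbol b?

6 on b → {7}.
7 on b → {2}.
9 on b → {7}.
No b-transition from 2, 3, 4, 5, 10.
Union after reading b: {2, 7}.
Now take the ϵ-closure:
From 2 via ϵ: add 6.
From 7 via ϵ: add 9.
From 6 via ϵ: add 4.
From 9 via ϵ: add 10.
From 4 via ϵ: add 5.
No new states can be added; the closed set is {2, 4, 5, 6, 7, 9, 10}.

{2, 4, 5, 6, 7, 9, 10}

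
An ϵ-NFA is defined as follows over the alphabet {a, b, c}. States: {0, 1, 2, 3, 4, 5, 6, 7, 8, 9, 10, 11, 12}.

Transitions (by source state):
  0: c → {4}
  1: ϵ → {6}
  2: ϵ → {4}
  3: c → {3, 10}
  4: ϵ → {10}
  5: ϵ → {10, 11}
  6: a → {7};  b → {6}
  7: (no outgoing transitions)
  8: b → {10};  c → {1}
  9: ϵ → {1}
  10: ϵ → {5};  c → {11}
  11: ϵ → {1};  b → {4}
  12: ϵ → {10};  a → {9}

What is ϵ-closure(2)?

{1, 2, 4, 5, 6, 10, 11}

Start with {2}.
From 2 via ϵ: add 4.
From 4 via ϵ: add 10.
From 10 via ϵ: add 5.
From 5 via ϵ: add 11.
From 11 via ϵ: add 1.
From 1 via ϵ: add 6.
No new states can be added; the closed set is {1, 2, 4, 5, 6, 10, 11}.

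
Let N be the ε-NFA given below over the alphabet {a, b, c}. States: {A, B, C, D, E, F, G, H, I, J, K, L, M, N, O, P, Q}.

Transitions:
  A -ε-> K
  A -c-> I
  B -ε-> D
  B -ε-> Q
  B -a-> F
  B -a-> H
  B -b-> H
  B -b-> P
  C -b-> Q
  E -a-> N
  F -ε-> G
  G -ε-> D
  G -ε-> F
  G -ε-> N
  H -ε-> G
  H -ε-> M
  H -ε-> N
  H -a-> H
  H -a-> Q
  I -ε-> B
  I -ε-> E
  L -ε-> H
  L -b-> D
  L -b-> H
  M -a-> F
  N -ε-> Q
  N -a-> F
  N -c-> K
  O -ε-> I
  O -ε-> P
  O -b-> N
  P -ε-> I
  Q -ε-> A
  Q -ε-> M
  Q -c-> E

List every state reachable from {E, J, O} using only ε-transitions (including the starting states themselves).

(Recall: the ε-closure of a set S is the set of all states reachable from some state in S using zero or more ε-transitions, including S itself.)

Start with {E, J, O}.
From O via ε: add I, P.
From I via ε: add B.
From B via ε: add D, Q.
From Q via ε: add A, M.
From A via ε: add K.
No new states can be added; the closed set is {A, B, D, E, I, J, K, M, O, P, Q}.

{A, B, D, E, I, J, K, M, O, P, Q}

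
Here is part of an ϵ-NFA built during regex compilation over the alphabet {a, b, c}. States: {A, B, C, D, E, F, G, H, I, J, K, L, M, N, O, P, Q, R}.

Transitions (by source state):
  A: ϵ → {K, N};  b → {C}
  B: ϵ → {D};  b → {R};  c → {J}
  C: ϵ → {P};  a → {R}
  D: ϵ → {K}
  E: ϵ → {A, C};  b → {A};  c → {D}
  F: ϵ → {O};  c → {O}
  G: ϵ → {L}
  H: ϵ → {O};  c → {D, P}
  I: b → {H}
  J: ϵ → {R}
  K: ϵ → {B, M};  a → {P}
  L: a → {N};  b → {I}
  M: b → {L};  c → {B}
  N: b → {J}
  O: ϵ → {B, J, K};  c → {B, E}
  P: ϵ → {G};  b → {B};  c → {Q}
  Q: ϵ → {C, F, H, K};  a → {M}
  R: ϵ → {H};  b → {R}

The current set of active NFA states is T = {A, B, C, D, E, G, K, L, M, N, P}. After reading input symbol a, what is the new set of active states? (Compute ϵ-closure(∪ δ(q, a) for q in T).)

C on a → {R}.
K on a → {P}.
L on a → {N}.
No a-transition from A, B, D, E, G, M, N, P.
Union after reading a: {N, P, R}.
Now take the ϵ-closure:
From P via ϵ: add G.
From R via ϵ: add H.
From G via ϵ: add L.
From H via ϵ: add O.
From O via ϵ: add B, J, K.
From B via ϵ: add D.
From K via ϵ: add M.
No new states can be added; the closed set is {B, D, G, H, J, K, L, M, N, O, P, R}.

{B, D, G, H, J, K, L, M, N, O, P, R}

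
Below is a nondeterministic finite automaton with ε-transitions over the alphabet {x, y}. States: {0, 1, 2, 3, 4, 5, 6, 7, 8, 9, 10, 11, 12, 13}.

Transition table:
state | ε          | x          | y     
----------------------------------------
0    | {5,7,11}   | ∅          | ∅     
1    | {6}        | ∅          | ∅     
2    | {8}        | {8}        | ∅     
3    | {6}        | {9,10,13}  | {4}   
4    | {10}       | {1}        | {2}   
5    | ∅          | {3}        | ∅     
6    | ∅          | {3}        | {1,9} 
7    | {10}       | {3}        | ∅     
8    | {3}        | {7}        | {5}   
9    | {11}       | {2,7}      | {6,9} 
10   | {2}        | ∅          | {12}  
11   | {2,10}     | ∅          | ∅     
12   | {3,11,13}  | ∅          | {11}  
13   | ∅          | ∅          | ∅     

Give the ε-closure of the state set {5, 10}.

{2, 3, 5, 6, 8, 10}

Start with {5, 10}.
From 10 via ε: add 2.
From 2 via ε: add 8.
From 8 via ε: add 3.
From 3 via ε: add 6.
No new states can be added; the closed set is {2, 3, 5, 6, 8, 10}.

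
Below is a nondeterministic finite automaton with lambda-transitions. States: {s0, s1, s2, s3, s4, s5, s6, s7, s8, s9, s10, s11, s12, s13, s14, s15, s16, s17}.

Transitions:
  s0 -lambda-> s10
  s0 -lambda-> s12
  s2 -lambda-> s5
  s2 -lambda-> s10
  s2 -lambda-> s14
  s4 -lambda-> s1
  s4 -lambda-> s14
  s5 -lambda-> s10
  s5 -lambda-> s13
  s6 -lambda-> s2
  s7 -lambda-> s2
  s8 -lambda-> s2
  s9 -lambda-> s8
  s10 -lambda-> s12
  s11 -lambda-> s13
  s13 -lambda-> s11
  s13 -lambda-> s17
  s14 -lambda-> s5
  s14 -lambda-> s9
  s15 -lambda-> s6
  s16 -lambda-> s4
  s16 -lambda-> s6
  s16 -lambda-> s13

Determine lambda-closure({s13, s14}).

Start with {s13, s14}.
From s13 via lambda: add s11, s17.
From s14 via lambda: add s5, s9.
From s5 via lambda: add s10.
From s9 via lambda: add s8.
From s8 via lambda: add s2.
From s10 via lambda: add s12.
No new states can be added; the closed set is {s2, s5, s8, s9, s10, s11, s12, s13, s14, s17}.

{s2, s5, s8, s9, s10, s11, s12, s13, s14, s17}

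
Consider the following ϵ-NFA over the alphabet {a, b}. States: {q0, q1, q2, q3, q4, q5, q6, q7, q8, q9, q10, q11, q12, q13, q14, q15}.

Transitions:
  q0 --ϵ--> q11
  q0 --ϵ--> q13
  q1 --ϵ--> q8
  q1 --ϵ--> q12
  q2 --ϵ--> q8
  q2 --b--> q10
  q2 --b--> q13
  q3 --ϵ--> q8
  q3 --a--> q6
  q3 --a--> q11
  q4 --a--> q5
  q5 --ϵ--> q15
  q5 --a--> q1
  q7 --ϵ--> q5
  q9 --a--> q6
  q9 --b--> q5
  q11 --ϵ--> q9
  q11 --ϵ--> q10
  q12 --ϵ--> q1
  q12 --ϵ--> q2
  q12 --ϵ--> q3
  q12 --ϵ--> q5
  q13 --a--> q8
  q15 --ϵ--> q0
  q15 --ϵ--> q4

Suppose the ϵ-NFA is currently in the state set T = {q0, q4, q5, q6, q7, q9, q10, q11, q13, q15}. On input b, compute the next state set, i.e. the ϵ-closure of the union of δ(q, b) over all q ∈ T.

q9 on b → {q5}.
No b-transition from q0, q4, q5, q6, q7, q10, q11, q13, q15.
Union after reading b: {q5}.
Now take the ϵ-closure:
From q5 via ϵ: add q15.
From q15 via ϵ: add q0, q4.
From q0 via ϵ: add q11, q13.
From q11 via ϵ: add q9, q10.
No new states can be added; the closed set is {q0, q4, q5, q9, q10, q11, q13, q15}.

{q0, q4, q5, q9, q10, q11, q13, q15}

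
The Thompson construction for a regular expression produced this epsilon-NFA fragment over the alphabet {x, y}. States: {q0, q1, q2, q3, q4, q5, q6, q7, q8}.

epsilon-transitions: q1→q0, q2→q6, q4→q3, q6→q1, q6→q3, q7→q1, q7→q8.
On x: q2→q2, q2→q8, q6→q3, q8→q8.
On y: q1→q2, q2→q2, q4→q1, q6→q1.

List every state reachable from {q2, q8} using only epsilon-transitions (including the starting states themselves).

{q0, q1, q2, q3, q6, q8}

Start with {q2, q8}.
From q2 via epsilon: add q6.
From q6 via epsilon: add q1, q3.
From q1 via epsilon: add q0.
No new states can be added; the closed set is {q0, q1, q2, q3, q6, q8}.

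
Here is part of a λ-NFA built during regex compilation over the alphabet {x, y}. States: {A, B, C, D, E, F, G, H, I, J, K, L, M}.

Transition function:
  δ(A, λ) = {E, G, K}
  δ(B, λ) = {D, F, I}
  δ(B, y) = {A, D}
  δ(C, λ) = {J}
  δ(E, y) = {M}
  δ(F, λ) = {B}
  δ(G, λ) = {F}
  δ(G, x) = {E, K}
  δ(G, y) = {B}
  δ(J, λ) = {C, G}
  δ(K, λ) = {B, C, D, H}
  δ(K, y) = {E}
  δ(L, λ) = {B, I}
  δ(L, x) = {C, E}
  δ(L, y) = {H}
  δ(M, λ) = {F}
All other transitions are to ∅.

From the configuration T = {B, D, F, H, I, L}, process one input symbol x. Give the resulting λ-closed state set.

{B, C, D, E, F, G, I, J}

L on x → {C, E}.
No x-transition from B, D, F, H, I.
Union after reading x: {C, E}.
Now take the λ-closure:
From C via λ: add J.
From J via λ: add G.
From G via λ: add F.
From F via λ: add B.
From B via λ: add D, I.
No new states can be added; the closed set is {B, C, D, E, F, G, I, J}.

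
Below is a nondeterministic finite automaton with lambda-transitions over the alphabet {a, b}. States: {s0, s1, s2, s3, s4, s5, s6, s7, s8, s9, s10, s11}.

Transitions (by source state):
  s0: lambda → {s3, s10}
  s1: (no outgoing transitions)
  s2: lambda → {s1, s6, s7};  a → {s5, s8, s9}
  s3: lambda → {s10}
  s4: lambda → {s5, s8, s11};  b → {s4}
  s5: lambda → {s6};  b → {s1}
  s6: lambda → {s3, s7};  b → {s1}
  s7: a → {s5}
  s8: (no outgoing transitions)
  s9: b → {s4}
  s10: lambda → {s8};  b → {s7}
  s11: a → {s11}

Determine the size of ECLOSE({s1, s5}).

Start with {s1, s5}.
From s5 via lambda: add s6.
From s6 via lambda: add s3, s7.
From s3 via lambda: add s10.
From s10 via lambda: add s8.
lambda-closure = {s1, s3, s5, s6, s7, s8, s10}, which has 7 states.

7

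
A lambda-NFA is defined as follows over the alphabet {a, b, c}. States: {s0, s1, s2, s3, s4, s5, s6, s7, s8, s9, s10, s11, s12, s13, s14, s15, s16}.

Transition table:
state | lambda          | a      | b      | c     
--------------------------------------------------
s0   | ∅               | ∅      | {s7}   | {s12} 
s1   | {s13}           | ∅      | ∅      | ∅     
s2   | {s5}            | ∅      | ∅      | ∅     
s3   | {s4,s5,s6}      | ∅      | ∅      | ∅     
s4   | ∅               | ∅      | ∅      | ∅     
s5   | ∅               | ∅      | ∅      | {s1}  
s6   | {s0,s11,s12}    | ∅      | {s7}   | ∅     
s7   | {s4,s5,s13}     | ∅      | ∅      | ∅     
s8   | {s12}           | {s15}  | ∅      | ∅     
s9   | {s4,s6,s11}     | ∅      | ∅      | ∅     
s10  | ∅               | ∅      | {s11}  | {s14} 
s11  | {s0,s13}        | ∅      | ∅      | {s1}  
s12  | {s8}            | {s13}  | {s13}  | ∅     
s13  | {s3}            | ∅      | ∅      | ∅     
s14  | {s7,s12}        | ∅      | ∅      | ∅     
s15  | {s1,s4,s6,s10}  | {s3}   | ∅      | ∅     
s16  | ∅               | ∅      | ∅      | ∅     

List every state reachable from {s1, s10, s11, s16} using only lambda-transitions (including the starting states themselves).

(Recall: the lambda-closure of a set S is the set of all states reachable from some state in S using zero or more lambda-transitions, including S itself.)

Start with {s1, s10, s11, s16}.
From s1 via lambda: add s13.
From s11 via lambda: add s0.
From s13 via lambda: add s3.
From s3 via lambda: add s4, s5, s6.
From s6 via lambda: add s12.
From s12 via lambda: add s8.
No new states can be added; the closed set is {s0, s1, s3, s4, s5, s6, s8, s10, s11, s12, s13, s16}.

{s0, s1, s3, s4, s5, s6, s8, s10, s11, s12, s13, s16}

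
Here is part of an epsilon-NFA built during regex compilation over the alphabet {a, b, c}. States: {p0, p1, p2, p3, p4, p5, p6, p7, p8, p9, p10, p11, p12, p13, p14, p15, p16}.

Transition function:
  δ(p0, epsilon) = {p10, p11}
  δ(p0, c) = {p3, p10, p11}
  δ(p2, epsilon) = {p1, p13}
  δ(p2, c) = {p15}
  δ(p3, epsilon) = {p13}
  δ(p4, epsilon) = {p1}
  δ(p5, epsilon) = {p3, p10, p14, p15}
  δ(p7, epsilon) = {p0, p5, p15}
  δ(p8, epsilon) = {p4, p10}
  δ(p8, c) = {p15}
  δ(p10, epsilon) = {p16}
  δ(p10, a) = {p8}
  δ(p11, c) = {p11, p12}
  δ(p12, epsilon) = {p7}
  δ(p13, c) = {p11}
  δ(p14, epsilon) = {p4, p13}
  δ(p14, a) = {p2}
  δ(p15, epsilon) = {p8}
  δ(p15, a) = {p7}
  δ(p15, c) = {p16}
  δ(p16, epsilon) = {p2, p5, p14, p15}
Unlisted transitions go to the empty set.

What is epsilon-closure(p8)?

Start with {p8}.
From p8 via epsilon: add p4, p10.
From p4 via epsilon: add p1.
From p10 via epsilon: add p16.
From p16 via epsilon: add p2, p5, p14, p15.
From p2 via epsilon: add p13.
From p5 via epsilon: add p3.
No new states can be added; the closed set is {p1, p2, p3, p4, p5, p8, p10, p13, p14, p15, p16}.

{p1, p2, p3, p4, p5, p8, p10, p13, p14, p15, p16}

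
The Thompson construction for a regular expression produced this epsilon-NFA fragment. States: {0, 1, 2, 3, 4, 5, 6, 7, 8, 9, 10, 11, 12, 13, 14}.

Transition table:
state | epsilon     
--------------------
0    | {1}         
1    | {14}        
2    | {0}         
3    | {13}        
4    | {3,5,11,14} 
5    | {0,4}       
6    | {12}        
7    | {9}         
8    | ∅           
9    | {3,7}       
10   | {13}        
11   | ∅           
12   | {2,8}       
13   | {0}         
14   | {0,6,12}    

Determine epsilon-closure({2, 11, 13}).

Start with {2, 11, 13}.
From 2 via epsilon: add 0.
From 0 via epsilon: add 1.
From 1 via epsilon: add 14.
From 14 via epsilon: add 6, 12.
From 12 via epsilon: add 8.
No new states can be added; the closed set is {0, 1, 2, 6, 8, 11, 12, 13, 14}.

{0, 1, 2, 6, 8, 11, 12, 13, 14}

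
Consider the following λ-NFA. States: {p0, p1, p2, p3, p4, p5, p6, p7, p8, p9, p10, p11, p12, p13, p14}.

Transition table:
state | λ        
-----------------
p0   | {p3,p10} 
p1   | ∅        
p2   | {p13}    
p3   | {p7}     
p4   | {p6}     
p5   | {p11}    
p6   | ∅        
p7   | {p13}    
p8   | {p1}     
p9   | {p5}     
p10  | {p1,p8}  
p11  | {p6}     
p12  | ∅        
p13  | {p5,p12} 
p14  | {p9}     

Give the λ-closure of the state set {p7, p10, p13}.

Start with {p7, p10, p13}.
From p10 via λ: add p1, p8.
From p13 via λ: add p5, p12.
From p5 via λ: add p11.
From p11 via λ: add p6.
No new states can be added; the closed set is {p1, p5, p6, p7, p8, p10, p11, p12, p13}.

{p1, p5, p6, p7, p8, p10, p11, p12, p13}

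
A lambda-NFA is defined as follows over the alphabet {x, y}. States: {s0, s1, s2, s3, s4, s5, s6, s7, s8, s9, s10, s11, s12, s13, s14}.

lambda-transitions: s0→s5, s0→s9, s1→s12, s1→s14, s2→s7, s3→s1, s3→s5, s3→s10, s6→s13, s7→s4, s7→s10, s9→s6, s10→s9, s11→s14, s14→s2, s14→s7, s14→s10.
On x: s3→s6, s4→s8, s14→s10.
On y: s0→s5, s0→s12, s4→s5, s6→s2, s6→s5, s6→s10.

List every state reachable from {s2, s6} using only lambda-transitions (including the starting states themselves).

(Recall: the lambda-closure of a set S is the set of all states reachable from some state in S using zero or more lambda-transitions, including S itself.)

{s2, s4, s6, s7, s9, s10, s13}

Start with {s2, s6}.
From s2 via lambda: add s7.
From s6 via lambda: add s13.
From s7 via lambda: add s4, s10.
From s10 via lambda: add s9.
No new states can be added; the closed set is {s2, s4, s6, s7, s9, s10, s13}.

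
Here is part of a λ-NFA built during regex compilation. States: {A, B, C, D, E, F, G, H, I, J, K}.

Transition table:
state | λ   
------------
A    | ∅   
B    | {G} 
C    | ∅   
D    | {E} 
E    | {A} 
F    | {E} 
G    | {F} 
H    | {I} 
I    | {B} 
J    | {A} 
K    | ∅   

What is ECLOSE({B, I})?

Start with {B, I}.
From B via λ: add G.
From G via λ: add F.
From F via λ: add E.
From E via λ: add A.
No new states can be added; the closed set is {A, B, E, F, G, I}.

{A, B, E, F, G, I}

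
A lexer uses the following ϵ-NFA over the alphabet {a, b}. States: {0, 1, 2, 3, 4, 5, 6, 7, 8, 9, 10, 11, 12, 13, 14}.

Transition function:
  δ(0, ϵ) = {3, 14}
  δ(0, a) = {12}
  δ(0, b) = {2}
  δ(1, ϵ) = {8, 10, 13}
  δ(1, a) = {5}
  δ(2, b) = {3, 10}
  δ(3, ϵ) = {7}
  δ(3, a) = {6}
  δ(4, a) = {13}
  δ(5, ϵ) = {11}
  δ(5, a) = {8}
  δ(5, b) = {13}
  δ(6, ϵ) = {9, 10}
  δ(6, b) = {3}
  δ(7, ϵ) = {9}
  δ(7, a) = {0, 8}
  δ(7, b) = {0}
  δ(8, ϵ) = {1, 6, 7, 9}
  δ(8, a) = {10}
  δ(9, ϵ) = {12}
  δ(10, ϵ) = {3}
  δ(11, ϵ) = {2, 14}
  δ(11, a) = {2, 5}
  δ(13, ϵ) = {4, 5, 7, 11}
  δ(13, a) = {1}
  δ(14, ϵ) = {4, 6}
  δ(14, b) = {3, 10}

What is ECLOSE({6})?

Start with {6}.
From 6 via ϵ: add 9, 10.
From 9 via ϵ: add 12.
From 10 via ϵ: add 3.
From 3 via ϵ: add 7.
No new states can be added; the closed set is {3, 6, 7, 9, 10, 12}.

{3, 6, 7, 9, 10, 12}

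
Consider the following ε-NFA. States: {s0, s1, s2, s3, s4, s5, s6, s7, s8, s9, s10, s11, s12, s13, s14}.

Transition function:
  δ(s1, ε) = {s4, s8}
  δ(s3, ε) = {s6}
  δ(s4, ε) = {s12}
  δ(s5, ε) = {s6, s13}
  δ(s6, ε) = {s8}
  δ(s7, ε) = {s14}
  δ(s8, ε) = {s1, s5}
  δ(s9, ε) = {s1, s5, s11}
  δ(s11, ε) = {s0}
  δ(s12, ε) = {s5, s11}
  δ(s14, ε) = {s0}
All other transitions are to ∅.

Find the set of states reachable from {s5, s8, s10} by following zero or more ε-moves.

Start with {s5, s8, s10}.
From s5 via ε: add s6, s13.
From s8 via ε: add s1.
From s1 via ε: add s4.
From s4 via ε: add s12.
From s12 via ε: add s11.
From s11 via ε: add s0.
No new states can be added; the closed set is {s0, s1, s4, s5, s6, s8, s10, s11, s12, s13}.

{s0, s1, s4, s5, s6, s8, s10, s11, s12, s13}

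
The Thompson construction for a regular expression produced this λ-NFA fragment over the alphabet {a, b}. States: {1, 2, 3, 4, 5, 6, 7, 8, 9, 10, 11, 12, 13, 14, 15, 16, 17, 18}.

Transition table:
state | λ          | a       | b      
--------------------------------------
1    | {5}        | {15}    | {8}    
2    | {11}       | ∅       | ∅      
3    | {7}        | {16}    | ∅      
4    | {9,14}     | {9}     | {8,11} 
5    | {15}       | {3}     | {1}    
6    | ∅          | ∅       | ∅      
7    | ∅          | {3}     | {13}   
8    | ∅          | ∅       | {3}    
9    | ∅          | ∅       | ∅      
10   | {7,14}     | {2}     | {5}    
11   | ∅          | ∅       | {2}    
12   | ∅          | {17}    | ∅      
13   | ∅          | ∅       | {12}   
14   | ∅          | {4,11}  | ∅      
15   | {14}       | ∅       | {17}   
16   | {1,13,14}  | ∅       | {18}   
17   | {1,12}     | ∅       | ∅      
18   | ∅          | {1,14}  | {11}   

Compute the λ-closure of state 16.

{1, 5, 13, 14, 15, 16}

Start with {16}.
From 16 via λ: add 1, 13, 14.
From 1 via λ: add 5.
From 5 via λ: add 15.
No new states can be added; the closed set is {1, 5, 13, 14, 15, 16}.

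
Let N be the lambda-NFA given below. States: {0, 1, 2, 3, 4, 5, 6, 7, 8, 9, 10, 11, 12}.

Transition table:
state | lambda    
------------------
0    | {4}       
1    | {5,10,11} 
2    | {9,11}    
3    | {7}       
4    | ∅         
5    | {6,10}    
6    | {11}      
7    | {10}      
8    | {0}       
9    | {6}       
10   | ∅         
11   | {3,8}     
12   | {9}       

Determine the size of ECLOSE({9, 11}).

Start with {9, 11}.
From 9 via lambda: add 6.
From 11 via lambda: add 3, 8.
From 3 via lambda: add 7.
From 8 via lambda: add 0.
From 0 via lambda: add 4.
From 7 via lambda: add 10.
lambda-closure = {0, 3, 4, 6, 7, 8, 9, 10, 11}, which has 9 states.

9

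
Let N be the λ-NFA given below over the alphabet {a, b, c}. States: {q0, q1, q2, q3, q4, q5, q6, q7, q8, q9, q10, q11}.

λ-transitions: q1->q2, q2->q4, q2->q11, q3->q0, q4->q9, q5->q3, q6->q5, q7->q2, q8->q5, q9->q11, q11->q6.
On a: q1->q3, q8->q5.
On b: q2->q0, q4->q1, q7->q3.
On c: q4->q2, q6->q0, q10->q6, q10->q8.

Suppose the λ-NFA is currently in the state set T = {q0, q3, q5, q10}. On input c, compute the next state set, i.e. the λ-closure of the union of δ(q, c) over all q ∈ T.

{q0, q3, q5, q6, q8}

q10 on c → {q6, q8}.
No c-transition from q0, q3, q5.
Union after reading c: {q6, q8}.
Now take the λ-closure:
From q6 via λ: add q5.
From q5 via λ: add q3.
From q3 via λ: add q0.
No new states can be added; the closed set is {q0, q3, q5, q6, q8}.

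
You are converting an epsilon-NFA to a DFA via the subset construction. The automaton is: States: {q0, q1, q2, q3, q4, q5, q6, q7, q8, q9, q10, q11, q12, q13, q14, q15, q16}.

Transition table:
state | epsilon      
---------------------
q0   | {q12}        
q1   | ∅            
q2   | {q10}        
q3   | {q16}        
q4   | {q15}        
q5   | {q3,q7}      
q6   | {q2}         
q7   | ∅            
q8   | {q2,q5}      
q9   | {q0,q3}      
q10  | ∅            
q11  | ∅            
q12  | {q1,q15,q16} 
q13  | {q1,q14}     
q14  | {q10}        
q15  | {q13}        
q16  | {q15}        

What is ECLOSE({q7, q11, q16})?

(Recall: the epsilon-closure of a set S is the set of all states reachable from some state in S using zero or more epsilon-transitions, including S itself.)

{q1, q7, q10, q11, q13, q14, q15, q16}

Start with {q7, q11, q16}.
From q16 via epsilon: add q15.
From q15 via epsilon: add q13.
From q13 via epsilon: add q1, q14.
From q14 via epsilon: add q10.
No new states can be added; the closed set is {q1, q7, q10, q11, q13, q14, q15, q16}.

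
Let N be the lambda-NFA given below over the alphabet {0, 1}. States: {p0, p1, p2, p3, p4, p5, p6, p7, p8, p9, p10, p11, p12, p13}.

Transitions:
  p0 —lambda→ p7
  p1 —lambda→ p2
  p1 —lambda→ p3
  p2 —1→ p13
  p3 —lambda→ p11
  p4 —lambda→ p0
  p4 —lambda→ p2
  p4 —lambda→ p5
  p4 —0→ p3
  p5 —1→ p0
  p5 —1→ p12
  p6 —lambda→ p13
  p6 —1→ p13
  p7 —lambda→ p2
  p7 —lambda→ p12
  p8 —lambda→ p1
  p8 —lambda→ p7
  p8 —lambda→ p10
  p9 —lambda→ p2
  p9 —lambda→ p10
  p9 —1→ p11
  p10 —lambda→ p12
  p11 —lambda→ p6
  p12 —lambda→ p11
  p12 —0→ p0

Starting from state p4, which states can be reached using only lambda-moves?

{p0, p2, p4, p5, p6, p7, p11, p12, p13}

Start with {p4}.
From p4 via lambda: add p0, p2, p5.
From p0 via lambda: add p7.
From p7 via lambda: add p12.
From p12 via lambda: add p11.
From p11 via lambda: add p6.
From p6 via lambda: add p13.
No new states can be added; the closed set is {p0, p2, p4, p5, p6, p7, p11, p12, p13}.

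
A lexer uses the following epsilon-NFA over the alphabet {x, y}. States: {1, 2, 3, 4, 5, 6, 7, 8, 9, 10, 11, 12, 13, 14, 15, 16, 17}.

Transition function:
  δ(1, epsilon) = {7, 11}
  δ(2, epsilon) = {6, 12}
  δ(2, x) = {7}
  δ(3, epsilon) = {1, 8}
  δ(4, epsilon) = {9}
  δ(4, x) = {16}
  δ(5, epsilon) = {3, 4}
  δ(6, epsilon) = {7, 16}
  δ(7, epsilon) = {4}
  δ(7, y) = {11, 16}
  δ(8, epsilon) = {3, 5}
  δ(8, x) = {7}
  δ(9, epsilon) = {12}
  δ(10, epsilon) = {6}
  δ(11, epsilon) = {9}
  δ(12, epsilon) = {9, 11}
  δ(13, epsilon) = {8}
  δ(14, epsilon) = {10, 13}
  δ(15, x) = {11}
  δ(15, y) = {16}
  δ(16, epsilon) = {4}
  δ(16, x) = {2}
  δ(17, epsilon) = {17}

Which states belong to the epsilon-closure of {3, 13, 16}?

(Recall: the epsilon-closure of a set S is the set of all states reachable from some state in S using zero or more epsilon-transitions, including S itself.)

Start with {3, 13, 16}.
From 3 via epsilon: add 1, 8.
From 16 via epsilon: add 4.
From 1 via epsilon: add 7, 11.
From 4 via epsilon: add 9.
From 8 via epsilon: add 5.
From 9 via epsilon: add 12.
No new states can be added; the closed set is {1, 3, 4, 5, 7, 8, 9, 11, 12, 13, 16}.

{1, 3, 4, 5, 7, 8, 9, 11, 12, 13, 16}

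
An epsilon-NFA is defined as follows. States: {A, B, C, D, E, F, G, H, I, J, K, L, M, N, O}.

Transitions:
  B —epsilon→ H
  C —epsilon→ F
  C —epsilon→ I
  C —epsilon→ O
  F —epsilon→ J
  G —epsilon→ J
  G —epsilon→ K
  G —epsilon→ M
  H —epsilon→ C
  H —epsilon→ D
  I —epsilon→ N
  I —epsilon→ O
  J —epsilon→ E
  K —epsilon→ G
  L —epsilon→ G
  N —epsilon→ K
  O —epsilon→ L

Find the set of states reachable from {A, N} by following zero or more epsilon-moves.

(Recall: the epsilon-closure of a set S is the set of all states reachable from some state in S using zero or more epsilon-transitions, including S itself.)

{A, E, G, J, K, M, N}

Start with {A, N}.
From N via epsilon: add K.
From K via epsilon: add G.
From G via epsilon: add J, M.
From J via epsilon: add E.
No new states can be added; the closed set is {A, E, G, J, K, M, N}.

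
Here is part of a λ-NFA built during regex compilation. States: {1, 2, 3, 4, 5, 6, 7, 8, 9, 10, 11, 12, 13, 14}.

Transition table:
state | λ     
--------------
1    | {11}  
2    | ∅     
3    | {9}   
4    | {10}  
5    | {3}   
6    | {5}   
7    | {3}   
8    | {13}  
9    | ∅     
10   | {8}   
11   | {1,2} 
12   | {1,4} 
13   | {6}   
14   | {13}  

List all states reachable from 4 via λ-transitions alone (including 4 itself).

Start with {4}.
From 4 via λ: add 10.
From 10 via λ: add 8.
From 8 via λ: add 13.
From 13 via λ: add 6.
From 6 via λ: add 5.
From 5 via λ: add 3.
From 3 via λ: add 9.
No new states can be added; the closed set is {3, 4, 5, 6, 8, 9, 10, 13}.

{3, 4, 5, 6, 8, 9, 10, 13}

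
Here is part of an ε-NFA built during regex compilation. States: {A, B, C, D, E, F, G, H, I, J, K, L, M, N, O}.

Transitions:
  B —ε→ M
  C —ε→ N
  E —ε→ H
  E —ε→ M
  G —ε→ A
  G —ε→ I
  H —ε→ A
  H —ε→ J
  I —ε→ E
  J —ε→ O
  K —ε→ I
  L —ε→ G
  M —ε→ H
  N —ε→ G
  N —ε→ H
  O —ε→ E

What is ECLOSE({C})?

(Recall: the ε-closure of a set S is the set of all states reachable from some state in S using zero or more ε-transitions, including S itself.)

{A, C, E, G, H, I, J, M, N, O}

Start with {C}.
From C via ε: add N.
From N via ε: add G, H.
From G via ε: add A, I.
From H via ε: add J.
From I via ε: add E.
From J via ε: add O.
From E via ε: add M.
No new states can be added; the closed set is {A, C, E, G, H, I, J, M, N, O}.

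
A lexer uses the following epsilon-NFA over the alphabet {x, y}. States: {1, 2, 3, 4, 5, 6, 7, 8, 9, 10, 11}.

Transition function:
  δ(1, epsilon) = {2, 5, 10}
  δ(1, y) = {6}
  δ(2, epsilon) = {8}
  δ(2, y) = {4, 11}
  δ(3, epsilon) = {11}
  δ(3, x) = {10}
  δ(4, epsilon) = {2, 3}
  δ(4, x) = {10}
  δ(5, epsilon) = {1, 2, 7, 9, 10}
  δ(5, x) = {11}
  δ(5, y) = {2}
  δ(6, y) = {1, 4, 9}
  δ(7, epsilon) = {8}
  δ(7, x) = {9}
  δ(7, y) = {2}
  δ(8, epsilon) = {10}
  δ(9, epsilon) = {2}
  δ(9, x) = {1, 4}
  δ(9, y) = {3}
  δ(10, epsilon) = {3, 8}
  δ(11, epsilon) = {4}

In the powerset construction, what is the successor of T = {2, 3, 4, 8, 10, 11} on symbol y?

2 on y → {4, 11}.
No y-transition from 3, 4, 8, 10, 11.
Union after reading y: {4, 11}.
Now take the epsilon-closure:
From 4 via epsilon: add 2, 3.
From 2 via epsilon: add 8.
From 8 via epsilon: add 10.
No new states can be added; the closed set is {2, 3, 4, 8, 10, 11}.

{2, 3, 4, 8, 10, 11}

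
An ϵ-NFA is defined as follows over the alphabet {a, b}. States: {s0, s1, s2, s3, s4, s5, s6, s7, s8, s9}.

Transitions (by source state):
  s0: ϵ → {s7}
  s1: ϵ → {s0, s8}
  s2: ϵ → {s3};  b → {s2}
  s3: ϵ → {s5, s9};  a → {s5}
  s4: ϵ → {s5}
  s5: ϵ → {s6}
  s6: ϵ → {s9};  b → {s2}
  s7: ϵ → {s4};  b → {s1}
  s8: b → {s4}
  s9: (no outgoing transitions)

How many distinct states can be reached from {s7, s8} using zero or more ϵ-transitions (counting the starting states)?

Start with {s7, s8}.
From s7 via ϵ: add s4.
From s4 via ϵ: add s5.
From s5 via ϵ: add s6.
From s6 via ϵ: add s9.
ϵ-closure = {s4, s5, s6, s7, s8, s9}, which has 6 states.

6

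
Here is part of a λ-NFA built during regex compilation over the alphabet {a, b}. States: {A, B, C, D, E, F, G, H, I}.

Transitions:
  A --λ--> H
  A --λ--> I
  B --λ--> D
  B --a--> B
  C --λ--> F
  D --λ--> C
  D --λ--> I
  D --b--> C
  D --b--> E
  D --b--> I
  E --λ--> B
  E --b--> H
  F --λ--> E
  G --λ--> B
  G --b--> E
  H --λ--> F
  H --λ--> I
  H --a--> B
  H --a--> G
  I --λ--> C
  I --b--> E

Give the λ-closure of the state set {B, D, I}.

Start with {B, D, I}.
From D via λ: add C.
From C via λ: add F.
From F via λ: add E.
No new states can be added; the closed set is {B, C, D, E, F, I}.

{B, C, D, E, F, I}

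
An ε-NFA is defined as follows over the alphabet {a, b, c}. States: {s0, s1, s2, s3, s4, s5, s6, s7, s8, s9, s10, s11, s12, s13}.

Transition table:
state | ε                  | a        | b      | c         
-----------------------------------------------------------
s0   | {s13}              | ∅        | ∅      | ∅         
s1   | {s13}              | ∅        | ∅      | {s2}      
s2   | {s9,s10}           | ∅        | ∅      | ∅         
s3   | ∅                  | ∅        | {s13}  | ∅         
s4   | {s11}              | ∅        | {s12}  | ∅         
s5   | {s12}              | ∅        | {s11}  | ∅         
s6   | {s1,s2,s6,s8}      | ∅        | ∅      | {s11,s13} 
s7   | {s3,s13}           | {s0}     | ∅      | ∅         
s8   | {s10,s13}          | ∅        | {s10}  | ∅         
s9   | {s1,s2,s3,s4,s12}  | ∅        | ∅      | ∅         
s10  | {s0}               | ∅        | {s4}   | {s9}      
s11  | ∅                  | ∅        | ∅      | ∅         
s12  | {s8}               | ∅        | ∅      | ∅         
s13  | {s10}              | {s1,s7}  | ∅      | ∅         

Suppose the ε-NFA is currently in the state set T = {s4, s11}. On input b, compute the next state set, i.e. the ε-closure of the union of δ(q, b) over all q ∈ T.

s4 on b → {s12}.
No b-transition from s11.
Union after reading b: {s12}.
Now take the ε-closure:
From s12 via ε: add s8.
From s8 via ε: add s10, s13.
From s10 via ε: add s0.
No new states can be added; the closed set is {s0, s8, s10, s12, s13}.

{s0, s8, s10, s12, s13}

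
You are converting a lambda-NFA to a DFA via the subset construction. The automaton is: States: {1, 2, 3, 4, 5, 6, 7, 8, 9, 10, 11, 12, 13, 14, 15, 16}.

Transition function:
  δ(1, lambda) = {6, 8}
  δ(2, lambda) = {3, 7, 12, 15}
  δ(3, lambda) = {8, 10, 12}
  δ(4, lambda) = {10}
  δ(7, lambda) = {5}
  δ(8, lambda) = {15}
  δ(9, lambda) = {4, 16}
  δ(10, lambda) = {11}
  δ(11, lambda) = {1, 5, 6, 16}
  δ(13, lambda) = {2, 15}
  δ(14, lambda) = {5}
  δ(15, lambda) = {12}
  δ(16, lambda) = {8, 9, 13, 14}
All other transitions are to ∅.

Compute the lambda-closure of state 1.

Start with {1}.
From 1 via lambda: add 6, 8.
From 8 via lambda: add 15.
From 15 via lambda: add 12.
No new states can be added; the closed set is {1, 6, 8, 12, 15}.

{1, 6, 8, 12, 15}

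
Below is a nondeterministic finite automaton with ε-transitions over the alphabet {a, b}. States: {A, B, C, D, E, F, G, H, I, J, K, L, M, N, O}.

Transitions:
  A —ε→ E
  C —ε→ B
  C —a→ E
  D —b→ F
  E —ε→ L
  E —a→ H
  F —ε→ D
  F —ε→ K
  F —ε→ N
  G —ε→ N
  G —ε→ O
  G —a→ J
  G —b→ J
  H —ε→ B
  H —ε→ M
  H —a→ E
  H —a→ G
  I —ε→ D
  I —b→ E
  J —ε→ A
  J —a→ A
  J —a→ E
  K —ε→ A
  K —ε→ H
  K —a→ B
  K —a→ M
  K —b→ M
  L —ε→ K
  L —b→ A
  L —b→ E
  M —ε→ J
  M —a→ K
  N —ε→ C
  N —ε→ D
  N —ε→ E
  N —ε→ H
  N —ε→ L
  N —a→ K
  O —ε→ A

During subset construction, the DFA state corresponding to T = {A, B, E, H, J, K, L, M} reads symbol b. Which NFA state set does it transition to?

K on b → {M}.
L on b → {A, E}.
No b-transition from A, B, E, H, J, M.
Union after reading b: {A, E, M}.
Now take the ε-closure:
From E via ε: add L.
From M via ε: add J.
From L via ε: add K.
From K via ε: add H.
From H via ε: add B.
No new states can be added; the closed set is {A, B, E, H, J, K, L, M}.

{A, B, E, H, J, K, L, M}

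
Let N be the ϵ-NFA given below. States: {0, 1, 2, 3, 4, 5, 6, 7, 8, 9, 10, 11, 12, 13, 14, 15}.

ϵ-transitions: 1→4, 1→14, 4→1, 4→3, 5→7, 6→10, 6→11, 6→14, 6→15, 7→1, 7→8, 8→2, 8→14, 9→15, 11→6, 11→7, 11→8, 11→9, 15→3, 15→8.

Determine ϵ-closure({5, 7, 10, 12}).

Start with {5, 7, 10, 12}.
From 7 via ϵ: add 1, 8.
From 1 via ϵ: add 4, 14.
From 8 via ϵ: add 2.
From 4 via ϵ: add 3.
No new states can be added; the closed set is {1, 2, 3, 4, 5, 7, 8, 10, 12, 14}.

{1, 2, 3, 4, 5, 7, 8, 10, 12, 14}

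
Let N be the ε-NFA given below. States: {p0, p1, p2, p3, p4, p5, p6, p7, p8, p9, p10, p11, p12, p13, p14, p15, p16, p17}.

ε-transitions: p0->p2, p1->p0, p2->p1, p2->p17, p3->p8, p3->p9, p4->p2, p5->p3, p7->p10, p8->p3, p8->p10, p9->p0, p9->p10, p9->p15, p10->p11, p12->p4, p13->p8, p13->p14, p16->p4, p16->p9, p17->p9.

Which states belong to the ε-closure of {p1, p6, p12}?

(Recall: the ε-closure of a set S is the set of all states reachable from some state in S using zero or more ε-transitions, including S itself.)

Start with {p1, p6, p12}.
From p1 via ε: add p0.
From p12 via ε: add p4.
From p0 via ε: add p2.
From p2 via ε: add p17.
From p17 via ε: add p9.
From p9 via ε: add p10, p15.
From p10 via ε: add p11.
No new states can be added; the closed set is {p0, p1, p2, p4, p6, p9, p10, p11, p12, p15, p17}.

{p0, p1, p2, p4, p6, p9, p10, p11, p12, p15, p17}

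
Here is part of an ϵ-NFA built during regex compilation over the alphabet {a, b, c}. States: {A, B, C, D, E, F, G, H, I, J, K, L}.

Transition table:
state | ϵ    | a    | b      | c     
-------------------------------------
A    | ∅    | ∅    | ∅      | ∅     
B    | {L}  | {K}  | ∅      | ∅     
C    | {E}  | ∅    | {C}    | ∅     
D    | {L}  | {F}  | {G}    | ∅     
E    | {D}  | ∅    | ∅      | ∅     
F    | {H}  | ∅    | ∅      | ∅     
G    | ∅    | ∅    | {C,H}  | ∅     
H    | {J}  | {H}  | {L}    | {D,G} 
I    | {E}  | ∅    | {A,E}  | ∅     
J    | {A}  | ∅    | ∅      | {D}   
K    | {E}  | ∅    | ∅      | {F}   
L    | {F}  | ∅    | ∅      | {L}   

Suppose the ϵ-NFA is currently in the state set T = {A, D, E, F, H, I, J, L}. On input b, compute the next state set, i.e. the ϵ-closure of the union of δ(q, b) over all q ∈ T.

D on b → {G}.
H on b → {L}.
I on b → {A, E}.
No b-transition from A, E, F, J, L.
Union after reading b: {A, E, G, L}.
Now take the ϵ-closure:
From E via ϵ: add D.
From L via ϵ: add F.
From F via ϵ: add H.
From H via ϵ: add J.
No new states can be added; the closed set is {A, D, E, F, G, H, J, L}.

{A, D, E, F, G, H, J, L}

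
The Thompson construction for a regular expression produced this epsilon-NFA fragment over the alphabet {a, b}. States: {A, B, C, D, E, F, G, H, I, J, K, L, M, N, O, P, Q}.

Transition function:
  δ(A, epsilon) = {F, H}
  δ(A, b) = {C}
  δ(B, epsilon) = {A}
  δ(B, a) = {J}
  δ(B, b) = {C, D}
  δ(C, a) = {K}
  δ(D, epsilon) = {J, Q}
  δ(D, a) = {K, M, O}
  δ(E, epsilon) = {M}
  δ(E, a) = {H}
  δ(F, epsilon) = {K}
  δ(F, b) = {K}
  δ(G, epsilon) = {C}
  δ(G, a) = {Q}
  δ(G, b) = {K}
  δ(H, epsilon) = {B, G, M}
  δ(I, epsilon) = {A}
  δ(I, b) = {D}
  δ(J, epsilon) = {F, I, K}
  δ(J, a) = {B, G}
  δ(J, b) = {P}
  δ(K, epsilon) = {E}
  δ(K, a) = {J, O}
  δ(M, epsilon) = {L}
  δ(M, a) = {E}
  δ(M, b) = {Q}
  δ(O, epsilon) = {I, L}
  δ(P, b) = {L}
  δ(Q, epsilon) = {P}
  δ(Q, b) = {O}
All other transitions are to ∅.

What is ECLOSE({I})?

Start with {I}.
From I via epsilon: add A.
From A via epsilon: add F, H.
From F via epsilon: add K.
From H via epsilon: add B, G, M.
From G via epsilon: add C.
From K via epsilon: add E.
From M via epsilon: add L.
No new states can be added; the closed set is {A, B, C, E, F, G, H, I, K, L, M}.

{A, B, C, E, F, G, H, I, K, L, M}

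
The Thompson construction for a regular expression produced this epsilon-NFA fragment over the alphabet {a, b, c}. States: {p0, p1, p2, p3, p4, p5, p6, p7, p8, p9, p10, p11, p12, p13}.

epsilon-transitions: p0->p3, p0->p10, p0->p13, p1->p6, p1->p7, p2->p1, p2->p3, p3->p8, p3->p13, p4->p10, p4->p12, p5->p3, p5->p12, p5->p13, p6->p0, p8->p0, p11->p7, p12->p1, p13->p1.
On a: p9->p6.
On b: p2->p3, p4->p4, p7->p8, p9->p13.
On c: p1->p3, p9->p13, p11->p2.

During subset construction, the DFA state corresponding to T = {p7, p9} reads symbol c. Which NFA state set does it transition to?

p9 on c → {p13}.
No c-transition from p7.
Union after reading c: {p13}.
Now take the epsilon-closure:
From p13 via epsilon: add p1.
From p1 via epsilon: add p6, p7.
From p6 via epsilon: add p0.
From p0 via epsilon: add p3, p10.
From p3 via epsilon: add p8.
No new states can be added; the closed set is {p0, p1, p3, p6, p7, p8, p10, p13}.

{p0, p1, p3, p6, p7, p8, p10, p13}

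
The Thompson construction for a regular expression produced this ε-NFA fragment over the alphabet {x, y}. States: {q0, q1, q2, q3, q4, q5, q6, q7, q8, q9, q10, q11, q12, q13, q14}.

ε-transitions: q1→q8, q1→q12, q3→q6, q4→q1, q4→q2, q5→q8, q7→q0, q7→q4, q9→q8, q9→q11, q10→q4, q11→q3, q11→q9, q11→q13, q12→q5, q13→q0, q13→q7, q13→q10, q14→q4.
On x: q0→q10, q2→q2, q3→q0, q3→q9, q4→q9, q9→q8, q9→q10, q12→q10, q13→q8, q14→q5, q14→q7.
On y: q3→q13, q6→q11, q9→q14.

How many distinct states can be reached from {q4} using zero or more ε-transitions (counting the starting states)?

6

Start with {q4}.
From q4 via ε: add q1, q2.
From q1 via ε: add q8, q12.
From q12 via ε: add q5.
ε-closure = {q1, q2, q4, q5, q8, q12}, which has 6 states.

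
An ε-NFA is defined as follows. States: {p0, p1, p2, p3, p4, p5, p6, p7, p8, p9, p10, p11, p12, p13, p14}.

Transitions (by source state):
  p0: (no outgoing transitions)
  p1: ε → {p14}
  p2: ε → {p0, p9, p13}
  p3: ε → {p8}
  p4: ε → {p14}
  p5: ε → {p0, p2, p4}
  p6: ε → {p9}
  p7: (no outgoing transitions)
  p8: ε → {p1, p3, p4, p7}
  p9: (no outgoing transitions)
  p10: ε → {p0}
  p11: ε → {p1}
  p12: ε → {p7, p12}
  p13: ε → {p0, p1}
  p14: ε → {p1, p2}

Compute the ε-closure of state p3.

Start with {p3}.
From p3 via ε: add p8.
From p8 via ε: add p1, p4, p7.
From p1 via ε: add p14.
From p14 via ε: add p2.
From p2 via ε: add p0, p9, p13.
No new states can be added; the closed set is {p0, p1, p2, p3, p4, p7, p8, p9, p13, p14}.

{p0, p1, p2, p3, p4, p7, p8, p9, p13, p14}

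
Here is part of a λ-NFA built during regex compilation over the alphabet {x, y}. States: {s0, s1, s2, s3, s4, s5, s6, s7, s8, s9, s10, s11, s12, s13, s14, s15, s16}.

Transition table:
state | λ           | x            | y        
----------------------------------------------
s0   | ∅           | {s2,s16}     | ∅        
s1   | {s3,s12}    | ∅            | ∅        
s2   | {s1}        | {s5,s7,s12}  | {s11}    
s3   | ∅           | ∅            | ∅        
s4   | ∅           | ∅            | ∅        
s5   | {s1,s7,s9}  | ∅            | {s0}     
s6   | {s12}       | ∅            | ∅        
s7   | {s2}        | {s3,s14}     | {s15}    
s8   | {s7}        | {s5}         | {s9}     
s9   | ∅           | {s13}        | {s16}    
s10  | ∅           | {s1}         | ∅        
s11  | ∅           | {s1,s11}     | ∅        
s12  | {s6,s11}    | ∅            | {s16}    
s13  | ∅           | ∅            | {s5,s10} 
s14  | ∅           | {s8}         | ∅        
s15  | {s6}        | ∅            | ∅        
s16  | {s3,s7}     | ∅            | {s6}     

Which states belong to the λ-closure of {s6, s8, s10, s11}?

{s1, s2, s3, s6, s7, s8, s10, s11, s12}

Start with {s6, s8, s10, s11}.
From s6 via λ: add s12.
From s8 via λ: add s7.
From s7 via λ: add s2.
From s2 via λ: add s1.
From s1 via λ: add s3.
No new states can be added; the closed set is {s1, s2, s3, s6, s7, s8, s10, s11, s12}.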